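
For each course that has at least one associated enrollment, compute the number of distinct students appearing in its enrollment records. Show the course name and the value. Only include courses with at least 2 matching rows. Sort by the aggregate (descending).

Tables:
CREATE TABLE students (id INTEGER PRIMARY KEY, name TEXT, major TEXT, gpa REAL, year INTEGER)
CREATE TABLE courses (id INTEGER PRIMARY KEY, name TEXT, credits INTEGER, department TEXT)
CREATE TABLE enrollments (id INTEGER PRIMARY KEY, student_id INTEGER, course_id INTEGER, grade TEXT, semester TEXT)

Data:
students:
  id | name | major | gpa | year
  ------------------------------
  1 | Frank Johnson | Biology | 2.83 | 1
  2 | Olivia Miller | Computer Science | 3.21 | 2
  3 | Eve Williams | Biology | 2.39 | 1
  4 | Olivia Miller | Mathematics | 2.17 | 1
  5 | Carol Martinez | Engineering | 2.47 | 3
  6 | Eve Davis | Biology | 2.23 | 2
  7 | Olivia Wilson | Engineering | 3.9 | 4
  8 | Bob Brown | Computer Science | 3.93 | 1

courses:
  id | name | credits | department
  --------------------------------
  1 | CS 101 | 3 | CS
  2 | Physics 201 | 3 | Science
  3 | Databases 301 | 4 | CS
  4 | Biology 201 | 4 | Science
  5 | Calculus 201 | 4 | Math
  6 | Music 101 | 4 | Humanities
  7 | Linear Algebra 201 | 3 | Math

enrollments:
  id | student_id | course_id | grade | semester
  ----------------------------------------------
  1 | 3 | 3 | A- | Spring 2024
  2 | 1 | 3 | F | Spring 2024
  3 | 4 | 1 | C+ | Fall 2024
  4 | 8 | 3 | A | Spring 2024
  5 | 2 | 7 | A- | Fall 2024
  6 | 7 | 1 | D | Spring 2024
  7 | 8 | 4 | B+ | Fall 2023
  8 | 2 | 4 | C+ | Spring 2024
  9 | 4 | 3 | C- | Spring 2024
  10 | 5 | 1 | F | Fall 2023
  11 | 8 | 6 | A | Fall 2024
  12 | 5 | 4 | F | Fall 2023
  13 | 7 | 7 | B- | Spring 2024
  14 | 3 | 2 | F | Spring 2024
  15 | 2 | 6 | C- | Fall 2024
SELECT p.name, COUNT(DISTINCT c.student_id) AS distinct_student_count FROM enrollments c JOIN courses p ON c.course_id = p.id GROUP BY p.id, p.name HAVING COUNT(*) >= 2 ORDER BY distinct_student_count DESC

Execution result:
name | distinct_student_count
Databases 301 | 4
CS 101 | 3
Biology 201 | 3
Music 101 | 2
Linear Algebra 201 | 2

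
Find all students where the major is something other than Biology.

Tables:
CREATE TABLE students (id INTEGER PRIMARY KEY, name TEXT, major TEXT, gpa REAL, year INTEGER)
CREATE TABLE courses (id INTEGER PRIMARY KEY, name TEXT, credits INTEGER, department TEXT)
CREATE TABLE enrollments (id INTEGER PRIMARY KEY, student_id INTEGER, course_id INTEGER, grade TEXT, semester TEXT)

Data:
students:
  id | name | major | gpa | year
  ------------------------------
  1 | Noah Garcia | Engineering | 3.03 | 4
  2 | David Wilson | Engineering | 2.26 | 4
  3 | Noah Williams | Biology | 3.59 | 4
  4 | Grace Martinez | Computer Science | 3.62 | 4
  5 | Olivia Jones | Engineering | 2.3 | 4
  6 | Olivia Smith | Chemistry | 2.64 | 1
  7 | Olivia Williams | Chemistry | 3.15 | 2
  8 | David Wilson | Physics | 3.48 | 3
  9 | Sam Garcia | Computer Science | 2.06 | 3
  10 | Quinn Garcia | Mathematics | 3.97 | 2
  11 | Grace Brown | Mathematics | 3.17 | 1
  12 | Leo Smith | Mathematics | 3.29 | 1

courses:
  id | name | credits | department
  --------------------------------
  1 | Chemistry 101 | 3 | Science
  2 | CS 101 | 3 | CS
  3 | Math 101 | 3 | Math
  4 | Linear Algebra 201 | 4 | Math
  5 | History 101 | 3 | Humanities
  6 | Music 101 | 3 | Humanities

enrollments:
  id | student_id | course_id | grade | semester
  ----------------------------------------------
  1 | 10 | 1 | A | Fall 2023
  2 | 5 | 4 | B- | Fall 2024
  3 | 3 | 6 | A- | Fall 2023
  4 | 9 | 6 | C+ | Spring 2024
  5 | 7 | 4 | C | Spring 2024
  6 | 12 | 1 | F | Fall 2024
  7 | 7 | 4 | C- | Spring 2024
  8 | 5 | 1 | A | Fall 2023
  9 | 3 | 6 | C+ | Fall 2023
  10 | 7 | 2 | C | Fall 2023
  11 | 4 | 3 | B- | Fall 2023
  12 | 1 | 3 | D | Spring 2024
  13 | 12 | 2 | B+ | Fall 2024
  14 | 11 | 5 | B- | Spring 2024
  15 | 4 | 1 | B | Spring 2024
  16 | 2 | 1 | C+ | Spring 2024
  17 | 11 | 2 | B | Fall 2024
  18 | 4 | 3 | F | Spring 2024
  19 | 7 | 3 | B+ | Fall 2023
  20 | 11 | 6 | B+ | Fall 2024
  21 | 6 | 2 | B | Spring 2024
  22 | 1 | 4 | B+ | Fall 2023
SELECT name, major FROM students WHERE major <> 'Biology'

Execution result:
name | major
Noah Garcia | Engineering
David Wilson | Engineering
Grace Martinez | Computer Science
Olivia Jones | Engineering
Olivia Smith | Chemistry
Olivia Williams | Chemistry
David Wilson | Physics
Sam Garcia | Computer Science
Quinn Garcia | Mathematics
Grace Brown | Mathematics
Leo Smith | Mathematics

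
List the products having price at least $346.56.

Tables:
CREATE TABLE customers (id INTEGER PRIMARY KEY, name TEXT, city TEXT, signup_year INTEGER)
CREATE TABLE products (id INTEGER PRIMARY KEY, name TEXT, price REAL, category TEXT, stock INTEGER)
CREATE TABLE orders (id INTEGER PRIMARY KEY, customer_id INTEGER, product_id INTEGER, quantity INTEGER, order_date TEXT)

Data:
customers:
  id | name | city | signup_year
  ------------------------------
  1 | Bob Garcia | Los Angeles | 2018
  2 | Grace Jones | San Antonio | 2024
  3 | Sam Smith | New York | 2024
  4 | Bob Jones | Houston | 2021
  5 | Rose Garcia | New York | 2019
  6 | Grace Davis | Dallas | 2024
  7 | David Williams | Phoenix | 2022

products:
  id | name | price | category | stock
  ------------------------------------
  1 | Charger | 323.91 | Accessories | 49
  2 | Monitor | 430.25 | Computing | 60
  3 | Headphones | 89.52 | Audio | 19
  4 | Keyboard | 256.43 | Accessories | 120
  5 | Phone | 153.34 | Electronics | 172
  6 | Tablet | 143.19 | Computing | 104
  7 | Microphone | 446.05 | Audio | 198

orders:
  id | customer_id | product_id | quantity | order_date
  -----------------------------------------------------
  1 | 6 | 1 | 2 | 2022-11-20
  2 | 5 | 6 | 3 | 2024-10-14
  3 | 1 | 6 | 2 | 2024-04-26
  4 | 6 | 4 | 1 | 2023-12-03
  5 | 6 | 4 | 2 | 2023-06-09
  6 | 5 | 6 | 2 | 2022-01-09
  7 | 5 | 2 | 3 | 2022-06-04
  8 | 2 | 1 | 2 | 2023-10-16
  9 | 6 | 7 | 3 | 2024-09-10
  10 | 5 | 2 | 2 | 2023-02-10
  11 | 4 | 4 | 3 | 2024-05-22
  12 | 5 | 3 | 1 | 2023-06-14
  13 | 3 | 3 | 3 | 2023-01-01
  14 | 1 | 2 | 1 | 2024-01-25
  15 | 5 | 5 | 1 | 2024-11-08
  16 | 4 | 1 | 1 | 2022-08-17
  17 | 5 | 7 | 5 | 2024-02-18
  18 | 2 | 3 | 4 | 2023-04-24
SELECT name, price FROM products WHERE price >= 346.56

Execution result:
name | price
Monitor | 430.25
Microphone | 446.05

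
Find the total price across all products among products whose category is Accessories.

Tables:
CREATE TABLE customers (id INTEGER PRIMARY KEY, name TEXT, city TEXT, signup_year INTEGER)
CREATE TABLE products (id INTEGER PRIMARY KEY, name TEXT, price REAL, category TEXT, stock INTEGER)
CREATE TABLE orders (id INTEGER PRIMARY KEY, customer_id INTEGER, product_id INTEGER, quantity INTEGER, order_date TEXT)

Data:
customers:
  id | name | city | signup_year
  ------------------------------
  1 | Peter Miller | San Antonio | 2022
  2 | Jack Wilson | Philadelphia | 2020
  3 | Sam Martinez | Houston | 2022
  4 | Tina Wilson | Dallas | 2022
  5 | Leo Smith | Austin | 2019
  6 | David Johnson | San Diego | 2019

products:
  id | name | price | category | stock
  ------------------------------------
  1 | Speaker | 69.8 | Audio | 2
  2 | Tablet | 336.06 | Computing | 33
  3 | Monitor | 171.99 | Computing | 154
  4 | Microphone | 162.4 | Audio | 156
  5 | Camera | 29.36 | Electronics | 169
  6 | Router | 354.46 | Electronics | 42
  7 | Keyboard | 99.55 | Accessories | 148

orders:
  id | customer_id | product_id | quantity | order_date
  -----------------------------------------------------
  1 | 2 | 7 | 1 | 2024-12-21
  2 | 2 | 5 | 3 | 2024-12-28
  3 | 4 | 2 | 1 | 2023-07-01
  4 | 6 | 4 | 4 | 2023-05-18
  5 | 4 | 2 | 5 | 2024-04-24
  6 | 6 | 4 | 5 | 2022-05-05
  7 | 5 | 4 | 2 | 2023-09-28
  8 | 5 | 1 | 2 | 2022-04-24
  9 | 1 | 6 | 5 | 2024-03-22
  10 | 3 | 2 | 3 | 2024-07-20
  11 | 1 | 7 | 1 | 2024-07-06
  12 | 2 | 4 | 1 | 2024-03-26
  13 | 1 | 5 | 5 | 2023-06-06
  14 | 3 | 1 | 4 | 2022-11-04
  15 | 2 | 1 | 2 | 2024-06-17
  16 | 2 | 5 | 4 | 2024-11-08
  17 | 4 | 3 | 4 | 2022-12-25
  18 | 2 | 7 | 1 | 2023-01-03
SELECT SUM(price) FROM products WHERE category = 'Accessories'

Execution result:
99.55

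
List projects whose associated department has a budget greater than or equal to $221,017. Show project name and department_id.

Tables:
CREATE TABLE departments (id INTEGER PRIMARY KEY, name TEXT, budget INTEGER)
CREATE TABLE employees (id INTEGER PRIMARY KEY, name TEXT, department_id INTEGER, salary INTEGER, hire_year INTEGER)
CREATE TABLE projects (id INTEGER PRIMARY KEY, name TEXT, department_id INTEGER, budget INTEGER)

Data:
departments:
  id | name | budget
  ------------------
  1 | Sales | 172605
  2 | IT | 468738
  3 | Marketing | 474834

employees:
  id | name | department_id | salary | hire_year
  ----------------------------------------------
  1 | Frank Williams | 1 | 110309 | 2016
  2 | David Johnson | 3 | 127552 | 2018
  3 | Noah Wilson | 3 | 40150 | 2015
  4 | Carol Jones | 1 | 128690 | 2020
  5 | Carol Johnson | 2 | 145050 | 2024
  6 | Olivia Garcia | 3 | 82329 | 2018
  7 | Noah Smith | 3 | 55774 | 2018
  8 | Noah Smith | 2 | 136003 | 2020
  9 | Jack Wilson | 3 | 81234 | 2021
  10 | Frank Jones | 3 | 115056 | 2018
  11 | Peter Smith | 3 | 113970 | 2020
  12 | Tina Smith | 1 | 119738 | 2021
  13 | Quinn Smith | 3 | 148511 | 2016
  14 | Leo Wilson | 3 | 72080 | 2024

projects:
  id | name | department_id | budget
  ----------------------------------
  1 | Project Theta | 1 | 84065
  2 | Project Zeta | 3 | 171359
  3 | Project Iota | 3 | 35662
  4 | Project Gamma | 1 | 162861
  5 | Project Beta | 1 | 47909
SELECT name, department_id FROM projects WHERE department_id IN (SELECT id FROM departments WHERE budget >= 221017)

Execution result:
name | department_id
Project Zeta | 3
Project Iota | 3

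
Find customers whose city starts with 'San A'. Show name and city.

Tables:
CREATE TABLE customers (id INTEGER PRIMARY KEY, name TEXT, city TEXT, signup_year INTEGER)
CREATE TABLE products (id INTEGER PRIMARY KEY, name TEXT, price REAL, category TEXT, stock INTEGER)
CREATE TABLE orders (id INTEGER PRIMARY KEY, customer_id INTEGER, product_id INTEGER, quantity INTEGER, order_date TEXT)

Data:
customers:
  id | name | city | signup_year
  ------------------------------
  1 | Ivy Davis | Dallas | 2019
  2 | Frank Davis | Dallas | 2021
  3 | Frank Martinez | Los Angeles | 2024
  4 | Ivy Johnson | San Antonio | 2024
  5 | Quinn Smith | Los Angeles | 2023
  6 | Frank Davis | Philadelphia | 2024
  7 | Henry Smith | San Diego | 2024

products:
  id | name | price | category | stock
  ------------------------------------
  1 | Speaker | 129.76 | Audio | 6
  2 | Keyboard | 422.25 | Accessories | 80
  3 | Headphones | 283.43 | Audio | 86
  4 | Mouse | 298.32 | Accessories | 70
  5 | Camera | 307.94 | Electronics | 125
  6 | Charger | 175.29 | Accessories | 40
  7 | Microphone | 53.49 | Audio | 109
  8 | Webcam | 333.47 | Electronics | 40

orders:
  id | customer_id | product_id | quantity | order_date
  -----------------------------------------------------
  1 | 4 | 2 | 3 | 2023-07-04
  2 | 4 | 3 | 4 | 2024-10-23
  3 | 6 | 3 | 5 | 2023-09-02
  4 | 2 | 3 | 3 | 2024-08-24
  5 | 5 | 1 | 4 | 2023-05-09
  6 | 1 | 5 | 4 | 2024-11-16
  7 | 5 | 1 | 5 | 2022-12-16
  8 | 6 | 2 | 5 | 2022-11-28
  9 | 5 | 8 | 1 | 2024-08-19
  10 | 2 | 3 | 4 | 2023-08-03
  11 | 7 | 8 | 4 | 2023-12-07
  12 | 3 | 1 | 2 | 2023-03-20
SELECT name, city FROM customers WHERE city LIKE 'San A%'

Execution result:
name | city
Ivy Johnson | San Antonio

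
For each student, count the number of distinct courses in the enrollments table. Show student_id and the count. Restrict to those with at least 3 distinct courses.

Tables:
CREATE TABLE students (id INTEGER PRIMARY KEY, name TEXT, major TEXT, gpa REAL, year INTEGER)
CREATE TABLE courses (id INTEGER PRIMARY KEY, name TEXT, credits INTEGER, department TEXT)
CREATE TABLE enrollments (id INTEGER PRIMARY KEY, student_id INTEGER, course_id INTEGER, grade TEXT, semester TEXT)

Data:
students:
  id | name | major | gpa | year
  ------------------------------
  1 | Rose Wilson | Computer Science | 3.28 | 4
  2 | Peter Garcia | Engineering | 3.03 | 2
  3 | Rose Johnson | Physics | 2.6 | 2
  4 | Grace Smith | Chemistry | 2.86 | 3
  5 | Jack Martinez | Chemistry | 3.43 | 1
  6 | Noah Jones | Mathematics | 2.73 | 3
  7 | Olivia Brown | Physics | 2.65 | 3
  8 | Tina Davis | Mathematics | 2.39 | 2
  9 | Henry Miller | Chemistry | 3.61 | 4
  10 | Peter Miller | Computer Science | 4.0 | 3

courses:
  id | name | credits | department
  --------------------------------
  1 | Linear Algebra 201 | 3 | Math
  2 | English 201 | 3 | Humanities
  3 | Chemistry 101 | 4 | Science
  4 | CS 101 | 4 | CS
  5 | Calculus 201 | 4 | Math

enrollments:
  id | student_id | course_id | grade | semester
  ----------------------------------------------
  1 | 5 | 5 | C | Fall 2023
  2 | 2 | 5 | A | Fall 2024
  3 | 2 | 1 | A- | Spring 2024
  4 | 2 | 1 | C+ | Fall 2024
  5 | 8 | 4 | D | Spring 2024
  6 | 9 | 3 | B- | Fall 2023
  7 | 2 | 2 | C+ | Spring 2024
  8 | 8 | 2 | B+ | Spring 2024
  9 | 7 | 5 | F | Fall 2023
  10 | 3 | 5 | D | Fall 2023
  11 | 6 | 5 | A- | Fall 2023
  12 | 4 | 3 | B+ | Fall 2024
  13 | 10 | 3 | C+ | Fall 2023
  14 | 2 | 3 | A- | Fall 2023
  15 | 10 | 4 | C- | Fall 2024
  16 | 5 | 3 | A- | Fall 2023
SELECT student_id, COUNT(DISTINCT course_id) AS distinct_course_count FROM enrollments GROUP BY student_id HAVING COUNT(DISTINCT course_id) >= 3

Execution result:
student_id | distinct_course_count
2 | 4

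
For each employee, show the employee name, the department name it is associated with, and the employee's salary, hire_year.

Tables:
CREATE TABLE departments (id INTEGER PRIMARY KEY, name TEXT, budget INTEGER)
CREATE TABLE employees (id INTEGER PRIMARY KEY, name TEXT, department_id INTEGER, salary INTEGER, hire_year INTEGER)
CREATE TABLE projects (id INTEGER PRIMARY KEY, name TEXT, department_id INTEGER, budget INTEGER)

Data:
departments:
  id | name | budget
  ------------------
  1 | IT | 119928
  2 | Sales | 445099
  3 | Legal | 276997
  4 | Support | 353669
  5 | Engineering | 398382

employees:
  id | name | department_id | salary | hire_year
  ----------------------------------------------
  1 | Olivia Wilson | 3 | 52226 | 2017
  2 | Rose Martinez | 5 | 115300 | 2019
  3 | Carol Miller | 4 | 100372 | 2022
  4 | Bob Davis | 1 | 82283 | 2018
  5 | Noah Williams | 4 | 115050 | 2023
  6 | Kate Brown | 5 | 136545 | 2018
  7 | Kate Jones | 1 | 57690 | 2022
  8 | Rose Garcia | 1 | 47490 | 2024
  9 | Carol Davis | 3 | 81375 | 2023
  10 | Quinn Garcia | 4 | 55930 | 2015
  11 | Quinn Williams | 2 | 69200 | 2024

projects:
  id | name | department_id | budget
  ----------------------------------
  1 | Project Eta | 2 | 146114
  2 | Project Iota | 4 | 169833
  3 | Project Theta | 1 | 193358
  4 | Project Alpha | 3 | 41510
SELECT c.name, p.name AS department, c.salary, c.hire_year FROM employees c JOIN departments p ON c.department_id = p.id

Execution result:
name | department | salary | hire_year
Olivia Wilson | Legal | 52226 | 2017
Rose Martinez | Engineering | 115300 | 2019
Carol Miller | Support | 100372 | 2022
Bob Davis | IT | 82283 | 2018
Noah Williams | Support | 115050 | 2023
Kate Brown | Engineering | 136545 | 2018
Kate Jones | IT | 57690 | 2022
Rose Garcia | IT | 47490 | 2024
Carol Davis | Legal | 81375 | 2023
Quinn Garcia | Support | 55930 | 2015
Quinn Williams | Sales | 69200 | 2024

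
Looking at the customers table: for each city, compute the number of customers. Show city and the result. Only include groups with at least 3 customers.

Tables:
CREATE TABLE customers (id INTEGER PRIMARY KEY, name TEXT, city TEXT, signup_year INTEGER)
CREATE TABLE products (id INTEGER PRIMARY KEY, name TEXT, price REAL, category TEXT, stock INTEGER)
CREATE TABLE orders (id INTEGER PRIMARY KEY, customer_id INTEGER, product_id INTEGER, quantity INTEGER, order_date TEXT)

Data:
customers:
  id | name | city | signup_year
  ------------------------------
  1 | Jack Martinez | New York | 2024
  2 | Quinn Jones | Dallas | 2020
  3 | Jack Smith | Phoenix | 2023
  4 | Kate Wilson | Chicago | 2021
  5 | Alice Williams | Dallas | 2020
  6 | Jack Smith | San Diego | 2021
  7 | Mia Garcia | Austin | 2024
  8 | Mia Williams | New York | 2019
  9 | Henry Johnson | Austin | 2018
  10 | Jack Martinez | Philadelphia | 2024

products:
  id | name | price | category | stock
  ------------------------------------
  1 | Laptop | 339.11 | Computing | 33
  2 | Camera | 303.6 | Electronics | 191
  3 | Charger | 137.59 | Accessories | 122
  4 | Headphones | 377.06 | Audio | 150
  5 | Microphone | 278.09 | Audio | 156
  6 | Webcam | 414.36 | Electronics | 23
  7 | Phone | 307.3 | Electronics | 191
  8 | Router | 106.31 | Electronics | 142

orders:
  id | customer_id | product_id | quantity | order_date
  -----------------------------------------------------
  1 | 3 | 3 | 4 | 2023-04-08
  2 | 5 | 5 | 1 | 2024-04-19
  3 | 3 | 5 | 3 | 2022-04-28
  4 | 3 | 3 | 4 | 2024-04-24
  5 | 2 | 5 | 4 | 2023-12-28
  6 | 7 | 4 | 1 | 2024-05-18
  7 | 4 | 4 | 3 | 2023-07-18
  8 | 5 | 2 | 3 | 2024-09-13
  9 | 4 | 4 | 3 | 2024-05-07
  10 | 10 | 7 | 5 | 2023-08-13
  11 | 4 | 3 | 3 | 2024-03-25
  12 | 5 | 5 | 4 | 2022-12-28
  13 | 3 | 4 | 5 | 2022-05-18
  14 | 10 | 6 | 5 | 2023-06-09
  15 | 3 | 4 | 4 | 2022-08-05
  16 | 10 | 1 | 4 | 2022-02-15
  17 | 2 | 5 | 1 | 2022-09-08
SELECT city, COUNT(*) AS n FROM customers GROUP BY city HAVING COUNT(*) >= 3

Execution result:
(no rows)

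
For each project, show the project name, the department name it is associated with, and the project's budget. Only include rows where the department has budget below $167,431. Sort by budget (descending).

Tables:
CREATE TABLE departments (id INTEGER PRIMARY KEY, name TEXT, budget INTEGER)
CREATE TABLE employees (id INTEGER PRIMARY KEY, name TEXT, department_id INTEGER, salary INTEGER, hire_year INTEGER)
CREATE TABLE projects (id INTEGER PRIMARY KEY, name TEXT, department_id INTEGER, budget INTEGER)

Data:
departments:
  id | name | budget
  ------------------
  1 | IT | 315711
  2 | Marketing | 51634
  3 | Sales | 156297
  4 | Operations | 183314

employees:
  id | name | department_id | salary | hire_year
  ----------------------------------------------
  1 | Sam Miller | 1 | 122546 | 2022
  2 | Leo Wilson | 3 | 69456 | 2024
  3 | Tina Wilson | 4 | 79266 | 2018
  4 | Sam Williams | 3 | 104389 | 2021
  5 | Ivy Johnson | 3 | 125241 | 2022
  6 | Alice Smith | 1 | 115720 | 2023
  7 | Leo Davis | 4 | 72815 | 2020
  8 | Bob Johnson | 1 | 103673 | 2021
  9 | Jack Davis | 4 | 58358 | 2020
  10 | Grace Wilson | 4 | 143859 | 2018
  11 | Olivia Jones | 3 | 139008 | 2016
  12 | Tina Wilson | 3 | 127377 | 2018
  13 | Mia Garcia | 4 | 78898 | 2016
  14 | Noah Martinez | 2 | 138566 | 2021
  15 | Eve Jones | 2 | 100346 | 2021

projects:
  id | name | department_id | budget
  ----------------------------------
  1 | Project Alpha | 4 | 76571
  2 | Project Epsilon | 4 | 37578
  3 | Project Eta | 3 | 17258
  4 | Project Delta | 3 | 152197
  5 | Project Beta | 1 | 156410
SELECT c.name, p.name AS department, c.budget FROM projects c JOIN departments p ON c.department_id = p.id WHERE p.budget < 167431 ORDER BY c.budget DESC

Execution result:
name | department | budget
Project Delta | Sales | 152197
Project Eta | Sales | 17258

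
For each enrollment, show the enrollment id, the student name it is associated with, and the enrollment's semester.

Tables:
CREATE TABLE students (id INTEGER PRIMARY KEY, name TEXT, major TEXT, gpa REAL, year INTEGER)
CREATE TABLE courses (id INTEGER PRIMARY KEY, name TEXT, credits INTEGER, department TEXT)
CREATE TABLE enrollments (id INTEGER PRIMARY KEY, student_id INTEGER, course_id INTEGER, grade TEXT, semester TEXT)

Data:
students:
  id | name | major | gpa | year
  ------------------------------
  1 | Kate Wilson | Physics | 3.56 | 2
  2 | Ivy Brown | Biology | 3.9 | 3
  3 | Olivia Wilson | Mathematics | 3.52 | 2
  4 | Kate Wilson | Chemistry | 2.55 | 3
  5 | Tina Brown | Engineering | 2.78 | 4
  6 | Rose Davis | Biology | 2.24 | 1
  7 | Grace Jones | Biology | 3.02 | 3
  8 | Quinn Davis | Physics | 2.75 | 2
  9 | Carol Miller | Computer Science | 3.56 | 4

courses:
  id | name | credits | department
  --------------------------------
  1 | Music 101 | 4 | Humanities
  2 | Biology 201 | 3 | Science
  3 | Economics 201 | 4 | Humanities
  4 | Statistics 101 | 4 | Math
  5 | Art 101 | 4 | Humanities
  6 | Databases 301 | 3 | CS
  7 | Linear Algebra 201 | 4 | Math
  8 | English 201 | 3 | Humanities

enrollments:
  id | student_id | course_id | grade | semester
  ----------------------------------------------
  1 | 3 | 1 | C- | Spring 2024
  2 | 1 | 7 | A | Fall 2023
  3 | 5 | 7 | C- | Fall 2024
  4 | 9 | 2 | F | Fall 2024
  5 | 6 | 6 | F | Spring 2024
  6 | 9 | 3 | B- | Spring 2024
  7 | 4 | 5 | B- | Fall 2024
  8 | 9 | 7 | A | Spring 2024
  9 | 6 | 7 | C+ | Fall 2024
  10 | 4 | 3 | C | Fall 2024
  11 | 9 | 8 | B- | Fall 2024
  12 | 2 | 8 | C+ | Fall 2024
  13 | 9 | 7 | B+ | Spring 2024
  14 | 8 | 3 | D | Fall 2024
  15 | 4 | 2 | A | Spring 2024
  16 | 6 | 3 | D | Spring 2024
SELECT c.id, p.name AS student, c.semester FROM enrollments c JOIN students p ON c.student_id = p.id

Execution result:
id | student | semester
1 | Olivia Wilson | Spring 2024
2 | Kate Wilson | Fall 2023
3 | Tina Brown | Fall 2024
4 | Carol Miller | Fall 2024
5 | Rose Davis | Spring 2024
6 | Carol Miller | Spring 2024
7 | Kate Wilson | Fall 2024
8 | Carol Miller | Spring 2024
9 | Rose Davis | Fall 2024
10 | Kate Wilson | Fall 2024
11 | Carol Miller | Fall 2024
12 | Ivy Brown | Fall 2024
13 | Carol Miller | Spring 2024
14 | Quinn Davis | Fall 2024
15 | Kate Wilson | Spring 2024
16 | Rose Davis | Spring 2024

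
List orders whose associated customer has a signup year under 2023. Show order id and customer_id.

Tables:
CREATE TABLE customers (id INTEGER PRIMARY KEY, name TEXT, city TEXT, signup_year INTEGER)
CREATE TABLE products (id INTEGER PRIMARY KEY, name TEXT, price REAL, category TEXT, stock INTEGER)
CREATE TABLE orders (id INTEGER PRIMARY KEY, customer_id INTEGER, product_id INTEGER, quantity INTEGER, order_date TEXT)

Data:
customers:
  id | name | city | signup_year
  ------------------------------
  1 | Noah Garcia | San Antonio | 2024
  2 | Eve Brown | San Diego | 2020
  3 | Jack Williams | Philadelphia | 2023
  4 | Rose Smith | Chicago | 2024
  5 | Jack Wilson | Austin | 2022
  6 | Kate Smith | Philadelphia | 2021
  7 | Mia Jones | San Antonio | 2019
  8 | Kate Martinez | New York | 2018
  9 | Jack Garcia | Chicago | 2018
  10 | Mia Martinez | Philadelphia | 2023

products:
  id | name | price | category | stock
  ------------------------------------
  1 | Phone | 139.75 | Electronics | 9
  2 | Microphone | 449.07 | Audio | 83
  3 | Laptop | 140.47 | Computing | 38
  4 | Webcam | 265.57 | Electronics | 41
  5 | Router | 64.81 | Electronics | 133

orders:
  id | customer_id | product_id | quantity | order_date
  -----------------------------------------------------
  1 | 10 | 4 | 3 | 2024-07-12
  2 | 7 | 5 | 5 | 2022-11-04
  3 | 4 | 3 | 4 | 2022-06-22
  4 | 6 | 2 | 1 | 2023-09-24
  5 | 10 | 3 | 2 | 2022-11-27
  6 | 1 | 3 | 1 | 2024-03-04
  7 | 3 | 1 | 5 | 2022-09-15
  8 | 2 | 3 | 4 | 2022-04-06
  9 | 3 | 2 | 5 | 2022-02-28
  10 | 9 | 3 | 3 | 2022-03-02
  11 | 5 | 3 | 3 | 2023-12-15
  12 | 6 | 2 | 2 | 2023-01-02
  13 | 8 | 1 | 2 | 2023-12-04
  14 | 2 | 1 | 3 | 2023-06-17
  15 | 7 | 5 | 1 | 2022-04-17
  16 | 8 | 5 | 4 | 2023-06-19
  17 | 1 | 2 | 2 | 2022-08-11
SELECT id, customer_id FROM orders WHERE customer_id IN (SELECT id FROM customers WHERE signup_year < 2023)

Execution result:
id | customer_id
2 | 7
4 | 6
8 | 2
10 | 9
11 | 5
12 | 6
13 | 8
14 | 2
15 | 7
16 | 8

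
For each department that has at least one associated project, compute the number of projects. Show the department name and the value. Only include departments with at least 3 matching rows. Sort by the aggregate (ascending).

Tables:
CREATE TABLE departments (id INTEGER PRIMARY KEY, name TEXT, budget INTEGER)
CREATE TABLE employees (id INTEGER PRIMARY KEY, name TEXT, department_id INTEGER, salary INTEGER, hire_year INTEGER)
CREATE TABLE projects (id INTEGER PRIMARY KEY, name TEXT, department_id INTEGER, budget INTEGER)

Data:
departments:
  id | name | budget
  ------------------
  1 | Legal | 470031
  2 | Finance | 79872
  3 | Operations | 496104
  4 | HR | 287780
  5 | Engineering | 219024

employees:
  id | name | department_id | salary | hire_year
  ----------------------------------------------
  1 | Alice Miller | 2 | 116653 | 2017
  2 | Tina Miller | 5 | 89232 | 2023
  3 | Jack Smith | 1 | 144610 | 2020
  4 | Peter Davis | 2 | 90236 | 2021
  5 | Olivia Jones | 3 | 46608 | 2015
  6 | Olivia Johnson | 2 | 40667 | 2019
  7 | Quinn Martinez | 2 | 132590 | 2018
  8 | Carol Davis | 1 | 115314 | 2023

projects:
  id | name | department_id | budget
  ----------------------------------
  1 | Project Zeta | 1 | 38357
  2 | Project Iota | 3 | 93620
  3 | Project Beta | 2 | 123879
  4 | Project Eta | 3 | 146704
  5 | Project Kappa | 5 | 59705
SELECT p.name, COUNT(*) AS n FROM projects c JOIN departments p ON c.department_id = p.id GROUP BY p.id, p.name HAVING COUNT(*) >= 3 ORDER BY n ASC

Execution result:
(no rows)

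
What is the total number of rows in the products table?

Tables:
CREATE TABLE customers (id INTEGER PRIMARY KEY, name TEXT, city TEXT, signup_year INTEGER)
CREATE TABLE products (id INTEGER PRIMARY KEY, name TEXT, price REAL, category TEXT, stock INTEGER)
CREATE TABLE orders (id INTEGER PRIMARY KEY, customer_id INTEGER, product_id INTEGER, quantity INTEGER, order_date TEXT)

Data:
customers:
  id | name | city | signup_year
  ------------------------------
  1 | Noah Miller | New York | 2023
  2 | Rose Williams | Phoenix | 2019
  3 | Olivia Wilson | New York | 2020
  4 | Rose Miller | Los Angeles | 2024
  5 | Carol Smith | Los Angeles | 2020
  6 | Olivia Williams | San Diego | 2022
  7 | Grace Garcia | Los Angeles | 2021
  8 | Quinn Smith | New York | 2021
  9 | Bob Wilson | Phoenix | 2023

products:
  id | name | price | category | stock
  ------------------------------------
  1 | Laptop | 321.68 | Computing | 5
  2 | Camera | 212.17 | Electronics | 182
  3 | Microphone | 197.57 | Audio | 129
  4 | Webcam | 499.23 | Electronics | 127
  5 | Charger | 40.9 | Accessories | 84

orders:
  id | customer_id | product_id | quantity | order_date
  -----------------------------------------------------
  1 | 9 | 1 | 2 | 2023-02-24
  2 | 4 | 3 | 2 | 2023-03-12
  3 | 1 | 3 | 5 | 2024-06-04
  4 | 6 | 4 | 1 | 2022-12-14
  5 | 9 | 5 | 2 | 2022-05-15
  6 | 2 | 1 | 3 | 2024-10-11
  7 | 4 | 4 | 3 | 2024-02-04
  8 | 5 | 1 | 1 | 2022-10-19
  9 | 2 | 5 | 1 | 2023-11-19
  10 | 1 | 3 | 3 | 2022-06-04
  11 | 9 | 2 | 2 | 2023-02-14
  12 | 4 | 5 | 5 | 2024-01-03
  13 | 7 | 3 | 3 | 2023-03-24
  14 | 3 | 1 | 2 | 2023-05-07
SELECT COUNT(*) FROM products

Execution result:
5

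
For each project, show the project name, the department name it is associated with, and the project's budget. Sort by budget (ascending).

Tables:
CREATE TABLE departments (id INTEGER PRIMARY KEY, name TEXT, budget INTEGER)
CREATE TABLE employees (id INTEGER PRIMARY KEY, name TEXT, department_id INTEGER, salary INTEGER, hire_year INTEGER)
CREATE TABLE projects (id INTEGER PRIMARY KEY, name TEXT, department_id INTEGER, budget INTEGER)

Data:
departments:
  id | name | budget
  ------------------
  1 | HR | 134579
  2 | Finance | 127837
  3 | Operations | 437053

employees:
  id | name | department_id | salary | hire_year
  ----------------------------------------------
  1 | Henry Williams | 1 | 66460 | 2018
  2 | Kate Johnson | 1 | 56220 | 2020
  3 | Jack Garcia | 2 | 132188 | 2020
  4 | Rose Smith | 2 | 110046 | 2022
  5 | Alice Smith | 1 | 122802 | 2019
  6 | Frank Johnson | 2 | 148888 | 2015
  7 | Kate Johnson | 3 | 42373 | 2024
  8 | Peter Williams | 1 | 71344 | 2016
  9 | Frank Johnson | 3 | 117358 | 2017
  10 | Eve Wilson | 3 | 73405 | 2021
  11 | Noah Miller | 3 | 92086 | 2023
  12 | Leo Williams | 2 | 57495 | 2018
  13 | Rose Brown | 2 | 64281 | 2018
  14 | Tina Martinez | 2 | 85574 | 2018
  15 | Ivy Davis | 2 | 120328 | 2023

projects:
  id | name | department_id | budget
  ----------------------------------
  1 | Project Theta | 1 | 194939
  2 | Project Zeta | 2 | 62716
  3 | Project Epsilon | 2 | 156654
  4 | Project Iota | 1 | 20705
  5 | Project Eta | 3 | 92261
SELECT c.name, p.name AS department, c.budget FROM projects c JOIN departments p ON c.department_id = p.id ORDER BY c.budget ASC

Execution result:
name | department | budget
Project Iota | HR | 20705
Project Zeta | Finance | 62716
Project Eta | Operations | 92261
Project Epsilon | Finance | 156654
Project Theta | HR | 194939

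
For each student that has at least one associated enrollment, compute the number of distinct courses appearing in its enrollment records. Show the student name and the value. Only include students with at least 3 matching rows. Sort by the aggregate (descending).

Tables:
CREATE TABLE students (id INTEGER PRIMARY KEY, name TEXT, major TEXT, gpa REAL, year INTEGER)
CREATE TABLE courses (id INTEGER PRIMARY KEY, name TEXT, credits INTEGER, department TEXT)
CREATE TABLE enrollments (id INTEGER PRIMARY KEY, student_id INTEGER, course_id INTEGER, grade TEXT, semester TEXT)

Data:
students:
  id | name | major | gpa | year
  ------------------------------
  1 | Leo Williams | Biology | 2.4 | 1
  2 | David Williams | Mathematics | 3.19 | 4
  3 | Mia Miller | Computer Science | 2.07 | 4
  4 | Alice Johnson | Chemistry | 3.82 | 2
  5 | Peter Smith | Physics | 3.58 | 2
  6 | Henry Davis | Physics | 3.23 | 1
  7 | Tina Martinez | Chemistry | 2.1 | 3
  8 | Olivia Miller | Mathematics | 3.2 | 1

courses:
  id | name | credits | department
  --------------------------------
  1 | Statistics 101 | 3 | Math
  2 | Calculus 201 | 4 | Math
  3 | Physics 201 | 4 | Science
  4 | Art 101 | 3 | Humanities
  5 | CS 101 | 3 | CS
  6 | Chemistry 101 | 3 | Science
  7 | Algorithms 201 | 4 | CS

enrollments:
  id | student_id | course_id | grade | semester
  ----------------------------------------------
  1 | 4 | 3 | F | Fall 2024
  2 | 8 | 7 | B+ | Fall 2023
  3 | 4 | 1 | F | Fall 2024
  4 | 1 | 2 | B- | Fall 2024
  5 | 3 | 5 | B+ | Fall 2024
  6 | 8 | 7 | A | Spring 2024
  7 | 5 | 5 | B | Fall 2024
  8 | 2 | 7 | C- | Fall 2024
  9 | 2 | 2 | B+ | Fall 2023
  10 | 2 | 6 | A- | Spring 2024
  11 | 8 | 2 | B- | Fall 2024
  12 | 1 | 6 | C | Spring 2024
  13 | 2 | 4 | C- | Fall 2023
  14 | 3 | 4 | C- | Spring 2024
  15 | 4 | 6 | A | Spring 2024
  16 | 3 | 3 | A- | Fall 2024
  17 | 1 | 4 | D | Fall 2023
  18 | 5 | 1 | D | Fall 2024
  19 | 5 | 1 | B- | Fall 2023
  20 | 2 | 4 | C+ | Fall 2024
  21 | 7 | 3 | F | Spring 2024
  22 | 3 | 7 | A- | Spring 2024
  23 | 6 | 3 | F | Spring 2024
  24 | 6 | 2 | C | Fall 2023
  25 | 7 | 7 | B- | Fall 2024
SELECT p.name, COUNT(DISTINCT c.course_id) AS distinct_course_count FROM enrollments c JOIN students p ON c.student_id = p.id GROUP BY p.id, p.name HAVING COUNT(*) >= 3 ORDER BY distinct_course_count DESC

Execution result:
name | distinct_course_count
David Williams | 4
Mia Miller | 4
Leo Williams | 3
Alice Johnson | 3
Peter Smith | 2
Olivia Miller | 2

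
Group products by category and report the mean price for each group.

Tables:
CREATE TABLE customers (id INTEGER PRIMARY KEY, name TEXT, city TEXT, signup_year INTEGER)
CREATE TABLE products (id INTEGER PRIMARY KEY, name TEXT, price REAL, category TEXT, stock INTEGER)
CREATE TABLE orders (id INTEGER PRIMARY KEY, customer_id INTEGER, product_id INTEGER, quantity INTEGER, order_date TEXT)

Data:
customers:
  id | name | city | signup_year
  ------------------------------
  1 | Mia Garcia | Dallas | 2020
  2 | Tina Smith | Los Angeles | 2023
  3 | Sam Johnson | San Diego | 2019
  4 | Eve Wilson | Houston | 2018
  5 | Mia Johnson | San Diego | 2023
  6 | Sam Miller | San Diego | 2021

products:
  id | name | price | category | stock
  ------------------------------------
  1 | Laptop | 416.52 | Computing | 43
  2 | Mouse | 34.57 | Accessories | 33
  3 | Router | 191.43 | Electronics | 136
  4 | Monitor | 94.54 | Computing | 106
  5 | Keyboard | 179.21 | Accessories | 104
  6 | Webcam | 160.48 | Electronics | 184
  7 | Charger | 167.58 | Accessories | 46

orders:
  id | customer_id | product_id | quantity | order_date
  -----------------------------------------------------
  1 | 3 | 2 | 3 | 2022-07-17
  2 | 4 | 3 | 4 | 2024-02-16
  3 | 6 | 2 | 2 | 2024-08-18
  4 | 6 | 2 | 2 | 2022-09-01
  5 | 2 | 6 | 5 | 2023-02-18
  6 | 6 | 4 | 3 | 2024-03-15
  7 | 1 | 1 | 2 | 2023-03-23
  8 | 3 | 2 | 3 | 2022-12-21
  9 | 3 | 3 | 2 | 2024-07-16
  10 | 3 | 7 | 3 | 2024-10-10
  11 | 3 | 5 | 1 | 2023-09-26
SELECT category, AVG(price) AS avg_price FROM products GROUP BY category

Execution result:
category | avg_price
Accessories | 127.12
Computing | 255.53
Electronics | 175.96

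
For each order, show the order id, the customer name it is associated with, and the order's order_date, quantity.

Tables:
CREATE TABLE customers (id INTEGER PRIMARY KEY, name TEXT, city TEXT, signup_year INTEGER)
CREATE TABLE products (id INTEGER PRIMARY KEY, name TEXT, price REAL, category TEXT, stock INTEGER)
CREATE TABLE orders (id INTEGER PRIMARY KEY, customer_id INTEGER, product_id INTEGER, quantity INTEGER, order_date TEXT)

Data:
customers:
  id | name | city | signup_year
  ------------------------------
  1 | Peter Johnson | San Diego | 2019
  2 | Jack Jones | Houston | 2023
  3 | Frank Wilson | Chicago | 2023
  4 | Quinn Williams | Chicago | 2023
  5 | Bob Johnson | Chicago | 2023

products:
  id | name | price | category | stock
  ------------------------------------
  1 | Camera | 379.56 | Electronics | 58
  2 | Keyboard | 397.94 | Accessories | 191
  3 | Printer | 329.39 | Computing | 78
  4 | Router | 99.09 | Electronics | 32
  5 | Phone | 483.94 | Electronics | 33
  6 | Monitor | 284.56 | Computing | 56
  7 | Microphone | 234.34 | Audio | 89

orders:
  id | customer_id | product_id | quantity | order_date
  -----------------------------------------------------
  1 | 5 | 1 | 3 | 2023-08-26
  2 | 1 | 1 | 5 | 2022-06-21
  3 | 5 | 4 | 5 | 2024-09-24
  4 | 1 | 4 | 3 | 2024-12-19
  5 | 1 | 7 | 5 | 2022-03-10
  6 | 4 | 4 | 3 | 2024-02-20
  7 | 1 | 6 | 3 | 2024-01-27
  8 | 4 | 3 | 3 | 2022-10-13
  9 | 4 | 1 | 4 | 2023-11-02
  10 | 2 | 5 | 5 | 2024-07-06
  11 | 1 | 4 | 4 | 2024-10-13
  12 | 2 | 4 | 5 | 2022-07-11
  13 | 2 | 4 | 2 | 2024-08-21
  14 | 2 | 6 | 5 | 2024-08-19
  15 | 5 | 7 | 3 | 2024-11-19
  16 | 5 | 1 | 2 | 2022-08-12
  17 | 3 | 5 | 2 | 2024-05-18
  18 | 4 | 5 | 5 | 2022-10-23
SELECT c.id, p.name AS customer, c.order_date, c.quantity FROM orders c JOIN customers p ON c.customer_id = p.id

Execution result:
id | customer | order_date | quantity
1 | Bob Johnson | 2023-08-26 | 3
2 | Peter Johnson | 2022-06-21 | 5
3 | Bob Johnson | 2024-09-24 | 5
4 | Peter Johnson | 2024-12-19 | 3
5 | Peter Johnson | 2022-03-10 | 5
6 | Quinn Williams | 2024-02-20 | 3
7 | Peter Johnson | 2024-01-27 | 3
8 | Quinn Williams | 2022-10-13 | 3
9 | Quinn Williams | 2023-11-02 | 4
10 | Jack Jones | 2024-07-06 | 5
11 | Peter Johnson | 2024-10-13 | 4
12 | Jack Jones | 2022-07-11 | 5
13 | Jack Jones | 2024-08-21 | 2
14 | Jack Jones | 2024-08-19 | 5
15 | Bob Johnson | 2024-11-19 | 3
16 | Bob Johnson | 2022-08-12 | 2
17 | Frank Wilson | 2024-05-18 | 2
18 | Quinn Williams | 2022-10-23 | 5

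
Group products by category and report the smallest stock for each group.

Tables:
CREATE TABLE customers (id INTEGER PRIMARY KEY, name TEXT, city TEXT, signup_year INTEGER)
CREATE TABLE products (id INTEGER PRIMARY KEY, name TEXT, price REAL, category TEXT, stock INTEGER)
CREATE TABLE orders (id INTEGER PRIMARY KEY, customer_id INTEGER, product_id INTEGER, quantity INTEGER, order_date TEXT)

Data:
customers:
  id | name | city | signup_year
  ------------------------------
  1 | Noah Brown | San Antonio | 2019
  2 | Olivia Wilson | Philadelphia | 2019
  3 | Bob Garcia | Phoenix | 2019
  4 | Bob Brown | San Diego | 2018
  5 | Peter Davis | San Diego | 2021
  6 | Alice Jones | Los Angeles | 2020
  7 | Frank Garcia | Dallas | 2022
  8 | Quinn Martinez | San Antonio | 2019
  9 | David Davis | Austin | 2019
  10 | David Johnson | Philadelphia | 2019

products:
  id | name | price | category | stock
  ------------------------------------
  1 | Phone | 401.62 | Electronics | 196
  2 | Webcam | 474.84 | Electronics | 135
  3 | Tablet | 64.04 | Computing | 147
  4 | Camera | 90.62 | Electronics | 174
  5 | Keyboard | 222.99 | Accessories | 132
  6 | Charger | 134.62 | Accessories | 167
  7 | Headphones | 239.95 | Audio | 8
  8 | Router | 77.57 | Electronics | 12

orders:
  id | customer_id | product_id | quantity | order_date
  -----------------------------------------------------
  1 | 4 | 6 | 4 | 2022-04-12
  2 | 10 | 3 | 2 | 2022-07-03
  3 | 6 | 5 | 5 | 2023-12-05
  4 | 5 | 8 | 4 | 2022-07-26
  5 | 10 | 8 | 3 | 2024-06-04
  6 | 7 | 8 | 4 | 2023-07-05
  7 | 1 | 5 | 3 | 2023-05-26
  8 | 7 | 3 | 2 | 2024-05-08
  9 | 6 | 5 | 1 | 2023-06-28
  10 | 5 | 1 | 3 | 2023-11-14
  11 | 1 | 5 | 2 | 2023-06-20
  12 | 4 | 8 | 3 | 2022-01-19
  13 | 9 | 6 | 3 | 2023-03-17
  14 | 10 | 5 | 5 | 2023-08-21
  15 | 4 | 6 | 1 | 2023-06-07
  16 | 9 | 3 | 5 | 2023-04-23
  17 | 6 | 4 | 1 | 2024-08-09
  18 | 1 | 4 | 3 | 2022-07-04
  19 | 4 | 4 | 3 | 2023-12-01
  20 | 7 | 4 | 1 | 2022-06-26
SELECT category, MIN(stock) AS min_stock FROM products GROUP BY category

Execution result:
category | min_stock
Accessories | 132
Audio | 8
Computing | 147
Electronics | 12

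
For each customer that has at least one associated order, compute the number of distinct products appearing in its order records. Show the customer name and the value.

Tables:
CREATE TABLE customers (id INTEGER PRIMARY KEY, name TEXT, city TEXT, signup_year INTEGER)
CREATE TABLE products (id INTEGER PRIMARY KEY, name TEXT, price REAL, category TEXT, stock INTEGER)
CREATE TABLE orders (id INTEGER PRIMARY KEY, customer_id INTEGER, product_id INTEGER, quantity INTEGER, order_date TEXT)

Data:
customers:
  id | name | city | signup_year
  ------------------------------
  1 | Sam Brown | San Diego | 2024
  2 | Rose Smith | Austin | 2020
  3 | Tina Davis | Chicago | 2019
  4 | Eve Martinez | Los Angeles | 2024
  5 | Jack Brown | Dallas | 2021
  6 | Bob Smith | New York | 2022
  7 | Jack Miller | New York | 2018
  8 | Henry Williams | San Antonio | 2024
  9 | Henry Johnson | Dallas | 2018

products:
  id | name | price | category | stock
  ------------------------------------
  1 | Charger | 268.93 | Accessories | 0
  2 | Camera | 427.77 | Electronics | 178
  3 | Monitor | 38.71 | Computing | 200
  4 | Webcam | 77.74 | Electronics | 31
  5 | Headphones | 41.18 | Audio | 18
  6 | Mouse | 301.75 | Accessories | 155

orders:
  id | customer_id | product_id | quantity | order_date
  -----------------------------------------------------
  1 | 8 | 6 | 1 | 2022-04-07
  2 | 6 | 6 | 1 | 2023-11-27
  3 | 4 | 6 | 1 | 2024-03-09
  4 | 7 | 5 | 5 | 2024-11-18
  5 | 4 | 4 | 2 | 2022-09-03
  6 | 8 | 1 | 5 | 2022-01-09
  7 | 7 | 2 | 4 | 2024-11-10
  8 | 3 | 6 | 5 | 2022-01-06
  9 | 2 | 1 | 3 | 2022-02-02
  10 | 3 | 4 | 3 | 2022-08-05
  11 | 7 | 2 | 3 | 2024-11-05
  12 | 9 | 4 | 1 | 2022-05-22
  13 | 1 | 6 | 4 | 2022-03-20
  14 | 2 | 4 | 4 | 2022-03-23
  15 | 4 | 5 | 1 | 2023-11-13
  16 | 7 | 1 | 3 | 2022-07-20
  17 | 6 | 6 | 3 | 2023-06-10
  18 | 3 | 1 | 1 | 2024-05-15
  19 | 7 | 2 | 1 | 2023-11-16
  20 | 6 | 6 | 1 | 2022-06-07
SELECT p.name, COUNT(DISTINCT c.product_id) AS distinct_product_count FROM orders c JOIN customers p ON c.customer_id = p.id GROUP BY p.id, p.name

Execution result:
name | distinct_product_count
Sam Brown | 1
Rose Smith | 2
Tina Davis | 3
Eve Martinez | 3
Bob Smith | 1
Jack Miller | 3
Henry Williams | 2
Henry Johnson | 1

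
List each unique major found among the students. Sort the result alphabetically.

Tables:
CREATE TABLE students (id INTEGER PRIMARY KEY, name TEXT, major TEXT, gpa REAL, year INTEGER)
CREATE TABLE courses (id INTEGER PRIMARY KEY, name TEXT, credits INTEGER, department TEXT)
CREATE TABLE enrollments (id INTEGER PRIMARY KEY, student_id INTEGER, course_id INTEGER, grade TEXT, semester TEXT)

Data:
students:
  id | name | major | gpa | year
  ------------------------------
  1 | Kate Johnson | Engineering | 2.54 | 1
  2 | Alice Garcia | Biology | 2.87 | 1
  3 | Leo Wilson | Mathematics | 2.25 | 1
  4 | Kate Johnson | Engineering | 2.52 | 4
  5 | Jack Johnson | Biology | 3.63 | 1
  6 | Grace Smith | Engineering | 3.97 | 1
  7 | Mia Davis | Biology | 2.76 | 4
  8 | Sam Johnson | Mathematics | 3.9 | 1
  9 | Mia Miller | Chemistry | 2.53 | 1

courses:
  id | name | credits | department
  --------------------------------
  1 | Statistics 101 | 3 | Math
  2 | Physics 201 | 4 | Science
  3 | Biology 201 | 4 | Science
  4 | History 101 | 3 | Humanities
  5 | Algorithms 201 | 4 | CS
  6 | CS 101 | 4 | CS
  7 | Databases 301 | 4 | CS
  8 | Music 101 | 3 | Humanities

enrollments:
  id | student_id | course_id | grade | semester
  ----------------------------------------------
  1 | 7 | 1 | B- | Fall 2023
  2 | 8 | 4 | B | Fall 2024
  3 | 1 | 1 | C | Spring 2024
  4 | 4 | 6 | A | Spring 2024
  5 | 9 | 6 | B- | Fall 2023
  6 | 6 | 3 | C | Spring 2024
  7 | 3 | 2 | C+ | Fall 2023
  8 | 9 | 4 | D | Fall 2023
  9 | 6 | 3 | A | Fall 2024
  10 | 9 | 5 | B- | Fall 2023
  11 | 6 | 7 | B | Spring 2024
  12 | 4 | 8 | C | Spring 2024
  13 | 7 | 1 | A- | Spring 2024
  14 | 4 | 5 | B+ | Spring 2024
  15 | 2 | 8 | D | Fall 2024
SELECT DISTINCT major FROM students ORDER BY major

Execution result:
major
Biology
Chemistry
Engineering
Mathematics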